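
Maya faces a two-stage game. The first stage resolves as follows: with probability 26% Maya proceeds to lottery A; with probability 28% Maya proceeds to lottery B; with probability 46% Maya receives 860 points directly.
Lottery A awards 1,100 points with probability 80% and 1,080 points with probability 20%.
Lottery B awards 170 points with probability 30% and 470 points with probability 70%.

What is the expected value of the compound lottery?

786.96 points

EV(A) = 0.8 × 1100 + 0.2 × 1080 = 880 + 216 = 1096
EV(B) = 0.3 × 170 + 0.7 × 470 = 51 + 329 = 380
Branch C: 860 (certain)
Overall = 0.26 × 1096 + 0.28 × 380 + 0.46 × 860 = 284.96 + 106.4 + 395.6 = 786.96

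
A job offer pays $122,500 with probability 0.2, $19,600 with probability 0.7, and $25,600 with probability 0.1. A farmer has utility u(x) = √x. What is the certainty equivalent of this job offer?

$33,856

E[u] = 0.2·√122500 + 0.7·√19600 + 0.1·√25600 = 0.2·350 + 0.7·140 + 0.1·160 = 184
CE = (184)² = 33856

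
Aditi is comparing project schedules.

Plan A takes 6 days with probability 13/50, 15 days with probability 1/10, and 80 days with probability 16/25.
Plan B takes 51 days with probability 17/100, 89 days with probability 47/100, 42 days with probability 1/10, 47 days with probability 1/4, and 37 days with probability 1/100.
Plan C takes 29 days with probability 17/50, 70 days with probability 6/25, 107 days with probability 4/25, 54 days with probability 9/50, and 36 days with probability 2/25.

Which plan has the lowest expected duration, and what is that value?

Plan A (54.26 days)

Plan A = 13/50 × 6 + 1/10 × 15 + 16/25 × 80 = 1.56 + 1.5 + 51.2 = 54.26
Plan B = 17/100 × 51 + 47/100 × 89 + 1/10 × 42 + 1/4 × 47 + 1/100 × 37 = 8.67 + 41.83 + 4.2 + 11.75 + 0.37 = 66.82
Plan C = 17/50 × 29 + 6/25 × 70 + 4/25 × 107 + 9/50 × 54 + 2/25 × 36 = 9.86 + 16.8 + 17.12 + 9.72 + 2.88 = 56.38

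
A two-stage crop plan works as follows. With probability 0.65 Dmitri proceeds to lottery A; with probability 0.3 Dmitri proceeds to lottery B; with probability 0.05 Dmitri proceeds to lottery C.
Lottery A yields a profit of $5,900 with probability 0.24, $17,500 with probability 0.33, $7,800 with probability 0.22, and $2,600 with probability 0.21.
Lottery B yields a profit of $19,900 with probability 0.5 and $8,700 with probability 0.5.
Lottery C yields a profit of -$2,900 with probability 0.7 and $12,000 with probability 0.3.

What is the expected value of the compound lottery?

EV(A) = 0.24 × 5900 + 0.33 × 17500 + 0.22 × 7800 + 0.21 × 2600 = 1416 + 5775 + 1716 + 546 = 9453
EV(B) = 0.5 × 19900 + 0.5 × 8700 = 9950 + 4350 = 14300
EV(C) = 0.7 × (-2900) + 0.3 × 12000 = -2030 + 3600 = 1570
Overall = 0.65 × 9453 + 0.3 × 14300 + 0.05 × 1570 = 6144.45 + 4290 + 78.5 = 10512.95

$10,512.95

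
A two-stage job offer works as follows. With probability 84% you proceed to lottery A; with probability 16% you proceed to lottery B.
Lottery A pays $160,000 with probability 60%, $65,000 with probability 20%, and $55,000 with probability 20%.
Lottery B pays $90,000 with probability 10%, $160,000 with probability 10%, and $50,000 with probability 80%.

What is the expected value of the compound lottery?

$111,200

EV(A) = 0.6 × 160000 + 0.2 × 65000 + 0.2 × 55000 = 96000 + 13000 + 11000 = 120000
EV(B) = 0.1 × 90000 + 0.1 × 160000 + 0.8 × 50000 = 9000 + 16000 + 40000 = 65000
Overall = 0.84 × 120000 + 0.16 × 65000 = 100800 + 10400 = 111200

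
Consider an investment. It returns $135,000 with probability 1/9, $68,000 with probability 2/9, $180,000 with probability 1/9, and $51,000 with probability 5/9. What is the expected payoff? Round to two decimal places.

EV = 1/9 × 135000 + 2/9 × 68000 + 1/9 × 180000 + 5/9 × 51000 = 15000 + 15111.1111 + 20000 + 28333.3333 = 78444.4444

$78,444.44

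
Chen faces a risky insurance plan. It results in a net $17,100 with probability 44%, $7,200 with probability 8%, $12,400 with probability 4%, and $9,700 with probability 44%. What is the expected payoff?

EV = 0.44 × 17100 + 0.08 × 7200 + 0.04 × 12400 + 0.44 × 9700 = 7524 + 576 + 496 + 4268 = 12864

$12,864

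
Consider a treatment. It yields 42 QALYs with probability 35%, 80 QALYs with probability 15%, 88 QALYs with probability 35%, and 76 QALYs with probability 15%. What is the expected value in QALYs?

EV = 0.35 × 42 + 0.15 × 80 + 0.35 × 88 + 0.15 × 76 = 14.7 + 12 + 30.8 + 11.4 = 68.9

68.9 QALYs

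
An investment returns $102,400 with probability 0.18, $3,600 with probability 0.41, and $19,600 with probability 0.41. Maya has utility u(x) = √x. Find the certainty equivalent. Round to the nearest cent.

$19,488.16

E[u] = 0.18·√102400 + 0.41·√3600 + 0.41·√19600 = 0.18·320 + 0.41·60 + 0.41·140 = 139.6
CE = (139.6)² = 19488.16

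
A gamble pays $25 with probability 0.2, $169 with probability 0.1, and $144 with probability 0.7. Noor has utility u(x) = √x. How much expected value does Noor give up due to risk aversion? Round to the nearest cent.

$8.21

E[u] = 0.2·√25 + 0.1·√169 + 0.7·√144 = 0.2·5 + 0.1·13 + 0.7·12 = 10.7
CE = (10.7)² = 114.49
Risk premium = EV − CE = 122.7 − 114.49 = 8.21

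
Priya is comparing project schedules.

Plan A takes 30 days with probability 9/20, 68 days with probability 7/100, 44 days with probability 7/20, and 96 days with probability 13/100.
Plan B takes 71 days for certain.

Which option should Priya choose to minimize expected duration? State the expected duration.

Plan A = 9/20 × 30 + 7/100 × 68 + 7/20 × 44 + 13/100 × 96 = 13.5 + 4.76 + 15.4 + 12.48 = 46.14
Plan B: 71 (certain)

Plan A (46.14 days)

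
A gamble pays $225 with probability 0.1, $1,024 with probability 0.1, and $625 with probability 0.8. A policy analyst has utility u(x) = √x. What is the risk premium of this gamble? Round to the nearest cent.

$14.81

E[u] = 0.1·√225 + 0.1·√1024 + 0.8·√625 = 0.1·15 + 0.1·32 + 0.8·25 = 24.7
CE = (24.7)² = 610.09
Risk premium = EV − CE = 624.9 − 610.09 = 14.81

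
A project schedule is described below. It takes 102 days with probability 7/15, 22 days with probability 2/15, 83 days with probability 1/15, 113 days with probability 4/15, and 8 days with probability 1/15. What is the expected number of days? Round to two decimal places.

86.73 days

EV = 7/15 × 102 + 2/15 × 22 + 1/15 × 83 + 4/15 × 113 + 1/15 × 8 = 47.6 + 2.9333 + 5.5333 + 30.1333 + 0.5333 = 86.7333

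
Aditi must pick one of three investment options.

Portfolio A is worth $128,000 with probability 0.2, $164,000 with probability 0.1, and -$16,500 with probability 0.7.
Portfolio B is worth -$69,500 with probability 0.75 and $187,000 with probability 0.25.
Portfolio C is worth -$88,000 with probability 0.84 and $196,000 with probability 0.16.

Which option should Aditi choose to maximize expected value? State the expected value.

Portfolio A ($30,450)

Portfolio A = 0.2 × 128000 + 0.1 × 164000 + 0.7 × (-16500) = 25600 + 16400 − 11550 = 30450
Portfolio B = 0.75 × (-69500) + 0.25 × 187000 = -52125 + 46750 = -5375
Portfolio C = 0.84 × (-88000) + 0.16 × 196000 = -73920 + 31360 = -42560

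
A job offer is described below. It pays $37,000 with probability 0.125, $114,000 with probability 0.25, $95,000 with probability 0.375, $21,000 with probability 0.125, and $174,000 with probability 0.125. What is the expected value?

EV = 0.125 × 37000 + 0.25 × 114000 + 0.375 × 95000 + 0.125 × 21000 + 0.125 × 174000 = 4625 + 28500 + 35625 + 2625 + 21750 = 93125

$93,125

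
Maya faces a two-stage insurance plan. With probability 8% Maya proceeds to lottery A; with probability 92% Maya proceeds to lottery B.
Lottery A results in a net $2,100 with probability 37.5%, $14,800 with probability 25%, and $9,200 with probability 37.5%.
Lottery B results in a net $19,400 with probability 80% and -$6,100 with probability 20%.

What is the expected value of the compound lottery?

$13,791

EV(A) = 0.375 × 2100 + 0.25 × 14800 + 0.375 × 9200 = 787.5 + 3700 + 3450 = 7937.5
EV(B) = 0.8 × 19400 + 0.2 × (-6100) = 15520 − 1220 = 14300
Overall = 0.08 × 7937.5 + 0.92 × 14300 = 635 + 13156 = 13791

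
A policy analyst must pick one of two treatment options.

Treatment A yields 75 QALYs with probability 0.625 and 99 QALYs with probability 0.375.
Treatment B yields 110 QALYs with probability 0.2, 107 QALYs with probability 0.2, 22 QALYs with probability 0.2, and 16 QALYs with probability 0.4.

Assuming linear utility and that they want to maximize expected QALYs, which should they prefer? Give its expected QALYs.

Treatment A (84 QALYs)

Treatment A = 0.625 × 75 + 0.375 × 99 = 46.875 + 37.125 = 84
Treatment B = 0.2 × 110 + 0.2 × 107 + 0.2 × 22 + 0.4 × 16 = 22 + 21.4 + 4.4 + 6.4 = 54.2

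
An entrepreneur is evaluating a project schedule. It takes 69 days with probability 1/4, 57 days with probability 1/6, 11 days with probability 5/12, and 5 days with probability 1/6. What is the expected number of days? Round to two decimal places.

32.17 days

EV = 1/4 × 69 + 1/6 × 57 + 5/12 × 11 + 1/6 × 5 = 17.25 + 9.5 + 4.5833 + 0.8333 = 32.1667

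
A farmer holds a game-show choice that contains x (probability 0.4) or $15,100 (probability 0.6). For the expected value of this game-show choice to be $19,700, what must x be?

x = $26,600

0.4·x + 0.6·15100 = 19700
0.4·x = 19700 − 9060 = 10640
x = 10640 / 0.4 = 26600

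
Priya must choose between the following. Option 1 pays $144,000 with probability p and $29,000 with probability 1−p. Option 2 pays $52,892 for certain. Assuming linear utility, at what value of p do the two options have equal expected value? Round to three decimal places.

p·144000 + (1−p)·29000 = 52892
115000p + 29000 = 52892
p = (52892 − 29000) / 115000

p = 0.208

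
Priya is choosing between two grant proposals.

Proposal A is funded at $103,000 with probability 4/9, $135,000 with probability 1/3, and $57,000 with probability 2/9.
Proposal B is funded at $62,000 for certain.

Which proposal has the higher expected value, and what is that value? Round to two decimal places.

Proposal A ($103,444.44)

Proposal A = 4/9 × 103000 + 1/3 × 135000 + 2/9 × 57000 = 45777.7778 + 45000 + 12666.6667 = 103444.4444
Proposal B: 62000 (certain)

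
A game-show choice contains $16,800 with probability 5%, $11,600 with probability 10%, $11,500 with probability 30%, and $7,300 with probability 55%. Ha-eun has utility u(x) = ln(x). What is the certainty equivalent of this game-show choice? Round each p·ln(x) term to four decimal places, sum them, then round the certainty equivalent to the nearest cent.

E[u] = 0.05·ln(16800) + 0.1·ln(11600) + 0.3·ln(11500) + 0.55·ln(7300) = 0.4865 + 0.9359 + 2.8050 + 4.8926 = 9.1200
CE = e^9.1200 ≈ 9136.20

$9,136.20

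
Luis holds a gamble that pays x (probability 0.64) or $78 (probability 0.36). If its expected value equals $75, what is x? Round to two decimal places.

x = $73.31

0.64·x + 0.36·78 = 75
0.64·x = 75 − 28.08 = 46.92
x = 46.92 / 0.64 = 73.3125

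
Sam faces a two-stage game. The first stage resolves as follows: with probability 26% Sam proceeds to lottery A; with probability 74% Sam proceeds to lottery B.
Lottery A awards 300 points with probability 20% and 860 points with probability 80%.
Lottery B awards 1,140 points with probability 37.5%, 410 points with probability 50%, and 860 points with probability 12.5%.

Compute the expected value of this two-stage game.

EV(A) = 0.2 × 300 + 0.8 × 860 = 60 + 688 = 748
EV(B) = 0.375 × 1140 + 0.5 × 410 + 0.125 × 860 = 427.5 + 205 + 107.5 = 740
Overall = 0.26 × 748 + 0.74 × 740 = 194.48 + 547.6 = 742.08

742.08 points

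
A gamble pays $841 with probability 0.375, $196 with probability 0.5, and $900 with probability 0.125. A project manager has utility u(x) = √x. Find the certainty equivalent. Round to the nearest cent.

E[u] = 0.375·√841 + 0.5·√196 + 0.125·√900 = 0.375·29 + 0.5·14 + 0.125·30 = 21.625
CE = (21.625)² = 467.640625

$467.64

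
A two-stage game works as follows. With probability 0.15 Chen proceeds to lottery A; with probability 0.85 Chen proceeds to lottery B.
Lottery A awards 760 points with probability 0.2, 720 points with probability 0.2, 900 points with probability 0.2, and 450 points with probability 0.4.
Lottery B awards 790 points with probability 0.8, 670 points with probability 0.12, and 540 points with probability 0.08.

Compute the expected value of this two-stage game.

740.66 points

EV(A) = 0.2 × 760 + 0.2 × 720 + 0.2 × 900 + 0.4 × 450 = 152 + 144 + 180 + 180 = 656
EV(B) = 0.8 × 790 + 0.12 × 670 + 0.08 × 540 = 632 + 80.4 + 43.2 = 755.6
Overall = 0.15 × 656 + 0.85 × 755.6 = 98.4 + 642.26 = 740.66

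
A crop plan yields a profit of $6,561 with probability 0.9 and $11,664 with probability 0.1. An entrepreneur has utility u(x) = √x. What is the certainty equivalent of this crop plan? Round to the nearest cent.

$7,005.69

E[u] = 0.9·√6561 + 0.1·√11664 = 0.9·81 + 0.1·108 = 83.7
CE = (83.7)² = 7005.69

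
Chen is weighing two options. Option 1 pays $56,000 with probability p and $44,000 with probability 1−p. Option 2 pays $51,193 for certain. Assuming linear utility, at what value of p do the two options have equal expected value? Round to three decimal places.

p·56000 + (1−p)·44000 = 51193
12000p + 44000 = 51193
p = (51193 − 44000) / 12000

p = 0.599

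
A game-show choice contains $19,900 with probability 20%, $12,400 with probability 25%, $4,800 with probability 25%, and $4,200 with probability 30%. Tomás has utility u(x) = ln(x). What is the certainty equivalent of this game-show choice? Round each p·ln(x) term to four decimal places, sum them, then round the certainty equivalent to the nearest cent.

E[u] = 0.2·ln(19900) + 0.25·ln(12400) + 0.25·ln(4800) + 0.3·ln(4200) = 1.9797 + 2.3564 + 2.1191 + 2.5029 = 8.9581
CE = e^8.9581 ≈ 7770.58

$7,770.58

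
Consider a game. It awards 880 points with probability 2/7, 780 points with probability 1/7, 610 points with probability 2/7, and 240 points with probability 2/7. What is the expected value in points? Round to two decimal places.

605.71 points

EV = 2/7 × 880 + 1/7 × 780 + 2/7 × 610 + 2/7 × 240 = 251.4286 + 111.4286 + 174.2857 + 68.5714 = 605.7143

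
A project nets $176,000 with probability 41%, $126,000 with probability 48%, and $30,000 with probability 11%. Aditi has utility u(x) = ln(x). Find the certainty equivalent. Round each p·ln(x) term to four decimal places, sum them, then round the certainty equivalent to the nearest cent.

E[u] = 0.41·ln(176000) + 0.48·ln(126000) + 0.11·ln(30000) = 4.9521 + 5.6371 + 1.1340 = 11.7232
CE = e^11.7232 ≈ 123401.68

$123,401.68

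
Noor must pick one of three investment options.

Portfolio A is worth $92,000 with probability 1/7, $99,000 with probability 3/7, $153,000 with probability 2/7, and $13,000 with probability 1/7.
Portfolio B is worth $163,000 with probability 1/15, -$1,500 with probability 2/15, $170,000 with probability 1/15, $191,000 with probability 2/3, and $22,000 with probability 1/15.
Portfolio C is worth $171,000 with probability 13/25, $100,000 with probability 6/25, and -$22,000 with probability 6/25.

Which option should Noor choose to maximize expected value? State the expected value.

Portfolio B ($150,800)

Portfolio A = 1/7 × 92000 + 3/7 × 99000 + 2/7 × 153000 + 1/7 × 13000 = 13142.8571 + 42428.5714 + 43714.2857 + 1857.1429 = 101142.8571
Portfolio B = 1/15 × 163000 + 2/15 × (-1500) + 1/15 × 170000 + 2/3 × 191000 + 1/15 × 22000 = 10866.6667 − 200 + 11333.3333 + 127333.3333 + 1466.6667 = 150800
Portfolio C = 13/25 × 171000 + 6/25 × 100000 + 6/25 × (-22000) = 88920 + 24000 − 5280 = 107640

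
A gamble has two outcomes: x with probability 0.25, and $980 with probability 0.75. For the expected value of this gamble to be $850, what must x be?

x = $460

0.25·x + 0.75·980 = 850
0.25·x = 850 − 735 = 115
x = 115 / 0.25 = 460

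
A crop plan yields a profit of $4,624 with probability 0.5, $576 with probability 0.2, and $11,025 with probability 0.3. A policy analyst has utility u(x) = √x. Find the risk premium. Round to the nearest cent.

$792.61

E[u] = 0.5·√4624 + 0.2·√576 + 0.3·√11025 = 0.5·68 + 0.2·24 + 0.3·105 = 70.3
CE = (70.3)² = 4942.09
Risk premium = EV − CE = 5734.7 − 4942.09 = 792.61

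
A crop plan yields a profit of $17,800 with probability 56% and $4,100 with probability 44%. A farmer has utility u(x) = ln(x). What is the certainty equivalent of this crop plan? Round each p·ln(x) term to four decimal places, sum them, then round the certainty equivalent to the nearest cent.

E[u] = 0.56·ln(17800) + 0.44·ln(4100) = 5.4807 + 3.6602 = 9.1409
CE = e^9.1409 ≈ 9329.16

$9,329.16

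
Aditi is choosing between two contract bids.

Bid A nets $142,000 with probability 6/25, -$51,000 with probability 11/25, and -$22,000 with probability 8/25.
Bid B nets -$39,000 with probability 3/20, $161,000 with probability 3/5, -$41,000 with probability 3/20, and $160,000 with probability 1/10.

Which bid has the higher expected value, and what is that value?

Bid A = 6/25 × 142000 + 11/25 × (-51000) + 8/25 × (-22000) = 34080 − 22440 − 7040 = 4600
Bid B = 3/20 × (-39000) + 3/5 × 161000 + 3/20 × (-41000) + 1/10 × 160000 = -5850 + 96600 − 6150 + 16000 = 100600

Bid B ($100,600)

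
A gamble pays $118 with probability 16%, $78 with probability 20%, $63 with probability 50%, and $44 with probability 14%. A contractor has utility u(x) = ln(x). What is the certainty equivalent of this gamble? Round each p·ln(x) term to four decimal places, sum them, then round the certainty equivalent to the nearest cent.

E[u] = 0.16·ln(118) + 0.2·ln(78) + 0.5·ln(63) + 0.14·ln(44) = 0.7633 + 0.8713 + 2.0716 + 0.5298 = 4.2360
CE = e^4.2360 ≈ 69.13

$69.13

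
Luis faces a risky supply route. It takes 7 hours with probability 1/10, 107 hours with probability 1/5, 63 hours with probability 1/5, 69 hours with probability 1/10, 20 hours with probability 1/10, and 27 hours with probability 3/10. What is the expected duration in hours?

EV = 1/10 × 7 + 1/5 × 107 + 1/5 × 63 + 1/10 × 69 + 1/10 × 20 + 3/10 × 27 = 0.7 + 21.4 + 12.6 + 6.9 + 2 + 8.1 = 51.7

51.7 hours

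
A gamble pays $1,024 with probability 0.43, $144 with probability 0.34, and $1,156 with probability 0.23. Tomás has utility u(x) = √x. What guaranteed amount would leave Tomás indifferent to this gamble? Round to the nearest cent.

$658.44

E[u] = 0.43·√1024 + 0.34·√144 + 0.23·√1156 = 0.43·32 + 0.34·12 + 0.23·34 = 25.66
CE = (25.66)² = 658.4356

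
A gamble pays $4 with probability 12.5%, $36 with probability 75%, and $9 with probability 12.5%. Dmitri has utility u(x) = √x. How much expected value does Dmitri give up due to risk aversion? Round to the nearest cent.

E[u] = 0.125·√4 + 0.75·√36 + 0.125·√9 = 0.125·2 + 0.75·6 + 0.125·3 = 5.125
CE = (5.125)² = 26.265625
Risk premium = EV − CE = 28.625 − 26.265625 = 2.359375

$2.36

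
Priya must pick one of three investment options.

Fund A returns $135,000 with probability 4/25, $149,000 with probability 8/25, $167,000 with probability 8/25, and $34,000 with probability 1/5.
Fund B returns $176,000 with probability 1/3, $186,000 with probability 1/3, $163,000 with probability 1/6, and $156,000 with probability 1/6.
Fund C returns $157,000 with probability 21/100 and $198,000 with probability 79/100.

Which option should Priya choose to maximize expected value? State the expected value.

Fund A = 4/25 × 135000 + 8/25 × 149000 + 8/25 × 167000 + 1/5 × 34000 = 21600 + 47680 + 53440 + 6800 = 129520
Fund B = 1/3 × 176000 + 1/3 × 186000 + 1/6 × 163000 + 1/6 × 156000 = 58666.6667 + 62000 + 27166.6667 + 26000 = 173833.3333
Fund C = 21/100 × 157000 + 79/100 × 198000 = 32970 + 156420 = 189390

Fund C ($189,390)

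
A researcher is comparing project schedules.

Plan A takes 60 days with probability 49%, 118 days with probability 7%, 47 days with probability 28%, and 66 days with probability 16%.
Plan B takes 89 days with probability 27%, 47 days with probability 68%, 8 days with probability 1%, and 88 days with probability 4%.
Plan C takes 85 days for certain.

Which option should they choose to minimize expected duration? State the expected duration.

Plan A = 0.49 × 60 + 0.07 × 118 + 0.28 × 47 + 0.16 × 66 = 29.4 + 8.26 + 13.16 + 10.56 = 61.38
Plan B = 0.27 × 89 + 0.68 × 47 + 0.01 × 8 + 0.04 × 88 = 24.03 + 31.96 + 0.08 + 3.52 = 59.59
Plan C: 85 (certain)

Plan B (59.59 days)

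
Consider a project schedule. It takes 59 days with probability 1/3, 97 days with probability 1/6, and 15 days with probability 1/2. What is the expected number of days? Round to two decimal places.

EV = 1/3 × 59 + 1/6 × 97 + 1/2 × 15 = 19.6667 + 16.1667 + 7.5 = 43.3333

43.33 days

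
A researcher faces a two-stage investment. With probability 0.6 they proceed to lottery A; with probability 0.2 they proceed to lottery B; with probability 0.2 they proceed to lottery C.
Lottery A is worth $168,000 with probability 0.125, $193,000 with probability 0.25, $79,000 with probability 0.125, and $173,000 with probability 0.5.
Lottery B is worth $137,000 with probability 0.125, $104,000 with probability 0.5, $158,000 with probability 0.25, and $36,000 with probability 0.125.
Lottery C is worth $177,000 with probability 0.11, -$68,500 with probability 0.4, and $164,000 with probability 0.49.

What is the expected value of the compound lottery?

$136,486

EV(A) = 0.125 × 168000 + 0.25 × 193000 + 0.125 × 79000 + 0.5 × 173000 = 21000 + 48250 + 9875 + 86500 = 165625
EV(B) = 0.125 × 137000 + 0.5 × 104000 + 0.25 × 158000 + 0.125 × 36000 = 17125 + 52000 + 39500 + 4500 = 113125
EV(C) = 0.11 × 177000 + 0.4 × (-68500) + 0.49 × 164000 = 19470 − 27400 + 80360 = 72430
Overall = 0.6 × 165625 + 0.2 × 113125 + 0.2 × 72430 = 99375 + 22625 + 14486 = 136486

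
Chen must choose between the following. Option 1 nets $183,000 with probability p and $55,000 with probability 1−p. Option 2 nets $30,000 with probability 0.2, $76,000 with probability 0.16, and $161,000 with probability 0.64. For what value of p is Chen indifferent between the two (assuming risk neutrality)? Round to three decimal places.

p = 0.517

EV(Option 2) = 0.2 × 30000 + 0.16 × 76000 + 0.64 × 161000 = 6000 + 12160 + 103040 = 121200
p·183000 + (1−p)·55000 = 121200
128000p + 55000 = 121200
p = (121200 − 55000) / 128000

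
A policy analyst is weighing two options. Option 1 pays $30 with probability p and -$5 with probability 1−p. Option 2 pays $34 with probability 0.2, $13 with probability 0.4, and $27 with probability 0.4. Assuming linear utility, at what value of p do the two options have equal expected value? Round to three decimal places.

EV(Option 2) = 0.2 × 34 + 0.4 × 13 + 0.4 × 27 = 6.8 + 5.2 + 10.8 = 22.8
p·30 + (1−p)·(-5) = 22.8
35p − 5 = 22.8
p = (22.8 + 5) / 35

p = 0.794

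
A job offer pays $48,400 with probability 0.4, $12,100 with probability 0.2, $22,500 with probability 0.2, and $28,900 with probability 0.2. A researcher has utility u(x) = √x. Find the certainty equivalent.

$30,276

E[u] = 0.4·√48400 + 0.2·√12100 + 0.2·√22500 + 0.2·√28900 = 0.4·220 + 0.2·110 + 0.2·150 + 0.2·170 = 174
CE = (174)² = 30276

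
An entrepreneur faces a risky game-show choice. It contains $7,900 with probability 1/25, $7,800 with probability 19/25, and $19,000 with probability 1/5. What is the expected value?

$10,044

EV = 1/25 × 7900 + 19/25 × 7800 + 1/5 × 19000 = 316 + 5928 + 3800 = 10044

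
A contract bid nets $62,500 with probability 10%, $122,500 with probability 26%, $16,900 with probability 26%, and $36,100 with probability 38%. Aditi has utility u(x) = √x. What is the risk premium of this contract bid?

$6,928

E[u] = 0.1·√62500 + 0.26·√122500 + 0.26·√16900 + 0.38·√36100 = 0.1·250 + 0.26·350 + 0.26·130 + 0.38·190 = 222
CE = (222)² = 49284
Risk premium = EV − CE = 56212 − 49284 = 6928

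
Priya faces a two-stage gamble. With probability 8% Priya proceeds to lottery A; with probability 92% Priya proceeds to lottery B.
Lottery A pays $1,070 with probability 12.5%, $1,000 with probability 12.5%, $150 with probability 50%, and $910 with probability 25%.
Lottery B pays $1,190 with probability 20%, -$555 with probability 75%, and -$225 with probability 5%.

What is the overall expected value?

EV(A) = 0.125 × 1070 + 0.125 × 1000 + 0.5 × 150 + 0.25 × 910 = 133.75 + 125 + 75 + 227.5 = 561.25
EV(B) = 0.2 × 1190 + 0.75 × (-555) + 0.05 × (-225) = 238 − 416.25 − 11.25 = -189.5
Overall = 0.08 × 561.25 + 0.92 × (-189.5) = 44.9 − 174.34 = -129.44

-$129.44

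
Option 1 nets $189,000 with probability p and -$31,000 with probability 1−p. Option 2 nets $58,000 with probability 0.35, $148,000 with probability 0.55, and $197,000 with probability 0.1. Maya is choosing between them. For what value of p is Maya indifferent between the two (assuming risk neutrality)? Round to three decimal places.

EV(Option 2) = 0.35 × 58000 + 0.55 × 148000 + 0.1 × 197000 = 20300 + 81400 + 19700 = 121400
p·189000 + (1−p)·(-31000) = 121400
220000p − 31000 = 121400
p = (121400 + 31000) / 220000

p = 0.693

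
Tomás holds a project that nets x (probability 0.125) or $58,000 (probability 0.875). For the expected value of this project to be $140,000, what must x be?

0.125·x + 0.875·58000 = 140000
0.125·x = 140000 − 50750 = 89250
x = 89250 / 0.125 = 714000

x = $714,000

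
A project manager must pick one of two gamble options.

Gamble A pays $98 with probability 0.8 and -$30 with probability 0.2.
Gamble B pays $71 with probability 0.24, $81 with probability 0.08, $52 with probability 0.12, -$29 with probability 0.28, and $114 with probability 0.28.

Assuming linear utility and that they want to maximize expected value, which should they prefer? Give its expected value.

Gamble A ($72.40)

Gamble A = 0.8 × 98 + 0.2 × (-30) = 78.4 − 6 = 72.4
Gamble B = 0.24 × 71 + 0.08 × 81 + 0.12 × 52 + 0.28 × (-29) + 0.28 × 114 = 17.04 + 6.48 + 6.24 − 8.12 + 31.92 = 53.56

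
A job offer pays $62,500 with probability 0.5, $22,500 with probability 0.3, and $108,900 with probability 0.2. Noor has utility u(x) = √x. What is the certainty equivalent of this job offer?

E[u] = 0.5·√62500 + 0.3·√22500 + 0.2·√108900 = 0.5·250 + 0.3·150 + 0.2·330 = 236
CE = (236)² = 55696

$55,696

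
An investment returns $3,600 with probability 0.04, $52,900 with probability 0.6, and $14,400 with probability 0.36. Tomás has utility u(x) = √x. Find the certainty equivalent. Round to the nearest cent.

$33,708.96

E[u] = 0.04·√3600 + 0.6·√52900 + 0.36·√14400 = 0.04·60 + 0.6·230 + 0.36·120 = 183.6
CE = (183.6)² = 33708.96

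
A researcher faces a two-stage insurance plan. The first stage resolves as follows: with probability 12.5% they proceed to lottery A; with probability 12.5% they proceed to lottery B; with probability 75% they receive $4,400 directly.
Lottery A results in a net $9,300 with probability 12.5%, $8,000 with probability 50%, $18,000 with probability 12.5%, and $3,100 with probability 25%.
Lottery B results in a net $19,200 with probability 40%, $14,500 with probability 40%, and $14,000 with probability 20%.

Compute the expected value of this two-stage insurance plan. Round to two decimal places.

$6,358.44

EV(A) = 0.125 × 9300 + 0.5 × 8000 + 0.125 × 18000 + 0.25 × 3100 = 1162.5 + 4000 + 2250 + 775 = 8187.5
EV(B) = 0.4 × 19200 + 0.4 × 14500 + 0.2 × 14000 = 7680 + 5800 + 2800 = 16280
Branch C: 4400 (certain)
Overall = 0.125 × 8187.5 + 0.125 × 16280 + 0.75 × 4400 = 1023.4375 + 2035 + 3300 = 6358.4375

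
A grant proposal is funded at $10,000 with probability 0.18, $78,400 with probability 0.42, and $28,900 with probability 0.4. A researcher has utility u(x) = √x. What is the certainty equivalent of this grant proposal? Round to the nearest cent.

$41,452.96

E[u] = 0.18·√10000 + 0.42·√78400 + 0.4·√28900 = 0.18·100 + 0.42·280 + 0.4·170 = 203.6
CE = (203.6)² = 41452.96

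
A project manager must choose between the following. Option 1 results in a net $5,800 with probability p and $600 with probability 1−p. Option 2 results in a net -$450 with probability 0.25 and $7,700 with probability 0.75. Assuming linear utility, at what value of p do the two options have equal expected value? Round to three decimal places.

p = 0.974

EV(Option 2) = 0.25 × (-450) + 0.75 × 7700 = -112.5 + 5775 = 5662.5
p·5800 + (1−p)·600 = 5662.5
5200p + 600 = 5662.5
p = (5662.5 − 600) / 5200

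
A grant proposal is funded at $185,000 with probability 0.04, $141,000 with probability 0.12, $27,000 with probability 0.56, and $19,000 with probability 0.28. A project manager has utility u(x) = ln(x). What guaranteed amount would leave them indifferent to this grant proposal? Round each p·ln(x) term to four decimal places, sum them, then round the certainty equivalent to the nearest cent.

E[u] = 0.04·ln(185000) + 0.12·ln(141000) + 0.56·ln(27000) + 0.28·ln(19000) = 0.4851 + 1.4228 + 5.7140 + 2.7586 = 10.3805
CE = e^10.3805 ≈ 32225.07

$32,225.07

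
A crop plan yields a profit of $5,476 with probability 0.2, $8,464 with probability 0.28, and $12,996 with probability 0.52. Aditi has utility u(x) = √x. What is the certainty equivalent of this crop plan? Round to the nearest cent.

E[u] = 0.2·√5476 + 0.28·√8464 + 0.52·√12996 = 0.2·74 + 0.28·92 + 0.52·114 = 99.84
CE = (99.84)² = 9968.0256

$9,968.03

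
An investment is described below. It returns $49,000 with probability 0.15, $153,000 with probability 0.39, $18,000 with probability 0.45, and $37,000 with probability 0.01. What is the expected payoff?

EV = 0.15 × 49000 + 0.39 × 153000 + 0.45 × 18000 + 0.01 × 37000 = 7350 + 59670 + 8100 + 370 = 75490

$75,490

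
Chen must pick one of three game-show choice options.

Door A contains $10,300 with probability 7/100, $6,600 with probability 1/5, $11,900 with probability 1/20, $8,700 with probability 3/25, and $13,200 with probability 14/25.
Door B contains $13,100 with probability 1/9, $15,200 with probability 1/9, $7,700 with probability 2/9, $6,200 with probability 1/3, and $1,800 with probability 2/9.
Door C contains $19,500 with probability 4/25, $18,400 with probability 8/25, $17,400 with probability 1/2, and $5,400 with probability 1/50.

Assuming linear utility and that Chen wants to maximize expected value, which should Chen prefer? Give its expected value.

Door A = 7/100 × 10300 + 1/5 × 6600 + 1/20 × 11900 + 3/25 × 8700 + 14/25 × 13200 = 721 + 1320 + 595 + 1044 + 7392 = 11072
Door B = 1/9 × 13100 + 1/9 × 15200 + 2/9 × 7700 + 1/3 × 6200 + 2/9 × 1800 = 1455.5556 + 1688.8889 + 1711.1111 + 2066.6667 + 400 = 7322.2222
Door C = 4/25 × 19500 + 8/25 × 18400 + 1/2 × 17400 + 1/50 × 5400 = 3120 + 5888 + 8700 + 108 = 17816

Door C ($17,816)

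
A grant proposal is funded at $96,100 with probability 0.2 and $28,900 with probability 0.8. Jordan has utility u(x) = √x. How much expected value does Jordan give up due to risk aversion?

$3,136

E[u] = 0.2·√96100 + 0.8·√28900 = 0.2·310 + 0.8·170 = 198
CE = (198)² = 39204
Risk premium = EV − CE = 42340 − 39204 = 3136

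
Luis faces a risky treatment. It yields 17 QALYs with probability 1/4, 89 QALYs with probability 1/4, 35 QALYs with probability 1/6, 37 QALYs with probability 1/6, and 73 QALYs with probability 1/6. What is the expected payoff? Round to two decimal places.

50.67 QALYs

EV = 1/4 × 17 + 1/4 × 89 + 1/6 × 35 + 1/6 × 37 + 1/6 × 73 = 4.25 + 22.25 + 5.8333 + 6.1667 + 12.1667 = 50.6667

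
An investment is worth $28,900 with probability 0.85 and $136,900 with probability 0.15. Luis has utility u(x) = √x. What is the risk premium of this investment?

$5,100

E[u] = 0.85·√28900 + 0.15·√136900 = 0.85·170 + 0.15·370 = 200
CE = (200)² = 40000
Risk premium = EV − CE = 45100 − 40000 = 5100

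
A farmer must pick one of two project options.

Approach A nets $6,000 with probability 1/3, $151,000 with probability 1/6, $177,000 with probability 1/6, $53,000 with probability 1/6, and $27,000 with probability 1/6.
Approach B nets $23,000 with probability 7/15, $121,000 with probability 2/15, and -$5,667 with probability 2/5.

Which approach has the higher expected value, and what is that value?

Approach A ($70,000)

Approach A = 1/3 × 6000 + 1/6 × 151000 + 1/6 × 177000 + 1/6 × 53000 + 1/6 × 27000 = 2000 + 25166.6667 + 29500 + 8833.3333 + 4500 = 70000
Approach B = 7/15 × 23000 + 2/15 × 121000 + 2/5 × (-5667) = 10733.3333 + 16133.3333 − 2266.8 = 24599.8667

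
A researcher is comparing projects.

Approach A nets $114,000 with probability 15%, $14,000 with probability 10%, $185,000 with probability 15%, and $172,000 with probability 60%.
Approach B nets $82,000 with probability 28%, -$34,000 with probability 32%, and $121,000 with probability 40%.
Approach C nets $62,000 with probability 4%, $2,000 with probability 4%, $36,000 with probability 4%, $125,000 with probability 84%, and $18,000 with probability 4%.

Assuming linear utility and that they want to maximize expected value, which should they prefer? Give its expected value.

Approach A = 0.15 × 114000 + 0.1 × 14000 + 0.15 × 185000 + 0.6 × 172000 = 17100 + 1400 + 27750 + 103200 = 149450
Approach B = 0.28 × 82000 + 0.32 × (-34000) + 0.4 × 121000 = 22960 − 10880 + 48400 = 60480
Approach C = 0.04 × 62000 + 0.04 × 2000 + 0.04 × 36000 + 0.84 × 125000 + 0.04 × 18000 = 2480 + 80 + 1440 + 105000 + 720 = 109720

Approach A ($149,450)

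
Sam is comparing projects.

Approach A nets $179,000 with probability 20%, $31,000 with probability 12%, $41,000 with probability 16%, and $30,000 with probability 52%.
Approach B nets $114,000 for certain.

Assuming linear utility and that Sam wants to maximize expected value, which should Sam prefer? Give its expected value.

Approach B ($114,000)

Approach A = 0.2 × 179000 + 0.12 × 31000 + 0.16 × 41000 + 0.52 × 30000 = 35800 + 3720 + 6560 + 15600 = 61680
Approach B: 114000 (certain)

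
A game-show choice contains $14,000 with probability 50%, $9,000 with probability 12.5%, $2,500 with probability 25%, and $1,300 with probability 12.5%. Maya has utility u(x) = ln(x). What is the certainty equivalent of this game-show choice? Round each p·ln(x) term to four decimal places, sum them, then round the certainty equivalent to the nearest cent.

E[u] = 0.5·ln(14000) + 0.125·ln(9000) + 0.25·ln(2500) + 0.125·ln(1300) = 4.7734 + 1.1381 + 1.9560 + 0.8963 = 8.7638
CE = e^8.7638 ≈ 6398.38

$6,398.38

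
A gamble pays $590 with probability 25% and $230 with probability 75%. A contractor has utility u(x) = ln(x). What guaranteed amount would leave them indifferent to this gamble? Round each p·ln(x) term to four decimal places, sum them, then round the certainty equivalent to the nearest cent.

E[u] = 0.25·ln(590) + 0.75·ln(230) = 1.5950 + 4.0786 = 5.6736
CE = e^5.6736 ≈ 291.08

$291.08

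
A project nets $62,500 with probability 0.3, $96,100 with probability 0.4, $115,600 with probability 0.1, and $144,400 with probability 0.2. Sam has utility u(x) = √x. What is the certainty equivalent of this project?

$95,481

E[u] = 0.3·√62500 + 0.4·√96100 + 0.1·√115600 + 0.2·√144400 = 0.3·250 + 0.4·310 + 0.1·340 + 0.2·380 = 309
CE = (309)² = 95481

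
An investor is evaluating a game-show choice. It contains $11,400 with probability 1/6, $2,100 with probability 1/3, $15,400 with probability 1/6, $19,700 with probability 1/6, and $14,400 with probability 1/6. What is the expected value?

$10,850

EV = 1/6 × 11400 + 1/3 × 2100 + 1/6 × 15400 + 1/6 × 19700 + 1/6 × 14400 = 1900 + 700 + 2566.6667 + 3283.3333 + 2400 = 10850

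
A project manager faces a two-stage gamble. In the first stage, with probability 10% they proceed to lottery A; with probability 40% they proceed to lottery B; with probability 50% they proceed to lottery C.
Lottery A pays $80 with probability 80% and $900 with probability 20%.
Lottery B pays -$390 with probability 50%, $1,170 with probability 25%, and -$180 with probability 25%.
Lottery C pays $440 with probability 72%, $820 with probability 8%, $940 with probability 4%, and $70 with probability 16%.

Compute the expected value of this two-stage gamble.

EV(A) = 0.8 × 80 + 0.2 × 900 = 64 + 180 = 244
EV(B) = 0.5 × (-390) + 0.25 × 1170 + 0.25 × (-180) = -195 + 292.5 − 45 = 52.5
EV(C) = 0.72 × 440 + 0.08 × 820 + 0.04 × 940 + 0.16 × 70 = 316.8 + 65.6 + 37.6 + 11.2 = 431.2
Overall = 0.1 × 244 + 0.4 × 52.5 + 0.5 × 431.2 = 24.4 + 21 + 215.6 = 261

$261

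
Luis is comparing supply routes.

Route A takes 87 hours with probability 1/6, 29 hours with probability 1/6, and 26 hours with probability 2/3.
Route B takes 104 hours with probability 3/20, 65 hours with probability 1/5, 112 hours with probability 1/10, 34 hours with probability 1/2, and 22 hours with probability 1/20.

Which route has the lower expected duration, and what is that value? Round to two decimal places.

Route A (36.67 hours)

Route A = 1/6 × 87 + 1/6 × 29 + 2/3 × 26 = 14.5 + 4.8333 + 17.3333 = 36.6667
Route B = 3/20 × 104 + 1/5 × 65 + 1/10 × 112 + 1/2 × 34 + 1/20 × 22 = 15.6 + 13 + 11.2 + 17 + 1.1 = 57.9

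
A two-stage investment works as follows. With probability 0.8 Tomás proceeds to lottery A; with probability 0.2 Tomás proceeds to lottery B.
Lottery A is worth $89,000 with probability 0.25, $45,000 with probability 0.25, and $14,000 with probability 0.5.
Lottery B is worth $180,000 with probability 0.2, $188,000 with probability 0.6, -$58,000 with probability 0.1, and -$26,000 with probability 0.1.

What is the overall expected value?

EV(A) = 0.25 × 89000 + 0.25 × 45000 + 0.5 × 14000 = 22250 + 11250 + 7000 = 40500
EV(B) = 0.2 × 180000 + 0.6 × 188000 + 0.1 × (-58000) + 0.1 × (-26000) = 36000 + 112800 − 5800 − 2600 = 140400
Overall = 0.8 × 40500 + 0.2 × 140400 = 32400 + 28080 = 60480

$60,480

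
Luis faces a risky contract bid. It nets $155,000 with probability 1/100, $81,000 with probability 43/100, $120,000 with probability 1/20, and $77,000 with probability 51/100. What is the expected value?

$81,650

EV = 1/100 × 155000 + 43/100 × 81000 + 1/20 × 120000 + 51/100 × 77000 = 1550 + 34830 + 6000 + 39270 = 81650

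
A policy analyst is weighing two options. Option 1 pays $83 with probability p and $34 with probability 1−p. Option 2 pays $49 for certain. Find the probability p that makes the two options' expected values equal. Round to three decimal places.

p = 0.306

p·83 + (1−p)·34 = 49
49p + 34 = 49
p = (49 − 34) / 49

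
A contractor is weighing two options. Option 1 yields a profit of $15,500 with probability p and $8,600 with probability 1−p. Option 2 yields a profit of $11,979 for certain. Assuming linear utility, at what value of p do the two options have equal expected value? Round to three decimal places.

p = 0.490

p·15500 + (1−p)·8600 = 11979
6900p + 8600 = 11979
p = (11979 − 8600) / 6900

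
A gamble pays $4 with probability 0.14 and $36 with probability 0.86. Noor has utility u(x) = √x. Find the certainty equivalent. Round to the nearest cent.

$29.59

E[u] = 0.14·√4 + 0.86·√36 = 0.14·2 + 0.86·6 = 5.44
CE = (5.44)² = 29.5936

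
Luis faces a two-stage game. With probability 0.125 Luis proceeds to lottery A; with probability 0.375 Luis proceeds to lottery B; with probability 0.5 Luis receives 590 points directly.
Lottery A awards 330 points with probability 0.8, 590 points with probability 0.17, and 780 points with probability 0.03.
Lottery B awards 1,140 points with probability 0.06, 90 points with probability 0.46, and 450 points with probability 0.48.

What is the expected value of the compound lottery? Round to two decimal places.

EV(A) = 0.8 × 330 + 0.17 × 590 + 0.03 × 780 = 264 + 100.3 + 23.4 = 387.7
EV(B) = 0.06 × 1140 + 0.46 × 90 + 0.48 × 450 = 68.4 + 41.4 + 216 = 325.8
Branch C: 590 (certain)
Overall = 0.125 × 387.7 + 0.375 × 325.8 + 0.5 × 590 = 48.4625 + 122.175 + 295 = 465.6375

465.64 points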